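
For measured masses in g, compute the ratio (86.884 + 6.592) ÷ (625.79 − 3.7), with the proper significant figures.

1.503 × 10^-1

86.884 + 6.592 = 93.476, limited to 3 d.p. → 5 s.f.; 625.79 − 3.7 = 622.09, limited to 1 d.p. → 4 s.f.
Carrying full precision, 93.476 ÷ 622.09 = 0.150261216223…; keep min(5, 4) = 4 s.f.
Rounded to 4 significant figures: 1.503 × 10^-1.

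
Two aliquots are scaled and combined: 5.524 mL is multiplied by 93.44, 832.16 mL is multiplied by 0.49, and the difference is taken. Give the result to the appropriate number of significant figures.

1.1 × 10² mL

5.524 × 93.44 = 516.16256 → 5.162 × 10² mL (4 s.f., last digit at the 10^-1 place).
832.16 × 0.49 = 407.7584 → 4.1 × 10² mL (2 s.f., last digit at the 10^1 place).
Difference: 108.40416 mL; keep the coarser place, 10^1.
Result: 1.1 × 10² mL.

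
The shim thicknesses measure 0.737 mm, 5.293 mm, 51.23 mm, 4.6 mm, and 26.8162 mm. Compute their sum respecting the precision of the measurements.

0.737 mm + 5.293 mm + 51.23 mm + 4.6 mm + 26.8162 mm = 88.6762 mm.
Addition/subtraction keeps the fewest decimal places: 0.737 → 3 decimal places, 5.293 → 3 decimal places, 51.23 → 2 decimal places, 4.6 → 1 decimal place, 26.8162 → 4 decimal places; limit is 1.
Rounded to 1 decimal place: 88.7 mm.

88.7 mm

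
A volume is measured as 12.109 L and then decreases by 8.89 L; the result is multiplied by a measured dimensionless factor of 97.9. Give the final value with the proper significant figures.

315 L

12.109 L − 8.89 L = 3.219 L; the difference is limited to 2 decimal places (3 s.f.).
Carrying full precision, 3.219 × 97.9 = 315.1401 L; 97.9 has 3 s.f., so the result keeps min(3, 3) = 3 s.f.
Rounded to 3 significant figures: 315 L.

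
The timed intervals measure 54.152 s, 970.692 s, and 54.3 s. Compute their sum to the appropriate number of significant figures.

1.0791 × 10^3 s

54.152 s + 970.692 s + 54.3 s = 1079.144 s.
Addition/subtraction keeps the fewest decimal places: 54.152 → 3 decimal places, 970.692 → 3 decimal places, 54.3 → 1 decimal place; limit is 1.
Rounded to 1 decimal place: 1.0791 × 10^3 s.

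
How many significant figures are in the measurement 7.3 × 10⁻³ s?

2

7.3 × 10⁻³: in scientific notation every digit of the coefficient is significant.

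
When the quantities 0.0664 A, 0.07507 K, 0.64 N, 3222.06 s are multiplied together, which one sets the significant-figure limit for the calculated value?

0.64 N

0.0664 A → 3 s.f.; 0.07507 K → 4 s.f.; 0.64 N → 2 s.f.; 3222.06 s → 6 s.f.
The fewest is 2 significant figures, from 0.64 N.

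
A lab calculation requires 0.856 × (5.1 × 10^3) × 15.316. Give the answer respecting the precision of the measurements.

6.7 × 10^4

0.856 × (5.1 × 10^3) × 15.316 = 66863.5296
Multiplication/division keeps the fewest significant figures: 0.856 → 3 s.f., 5.1 × 10^3 → 2 s.f., 15.316 → 5 s.f.; limit is 2.
Rounded to 2 significant figures: 6.7 × 10^4.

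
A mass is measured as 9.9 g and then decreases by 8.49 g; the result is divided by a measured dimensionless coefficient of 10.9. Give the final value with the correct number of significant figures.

9.9 g − 8.49 g = 1.41 g; the difference is limited to 1 decimal place (2 s.f.).
Carrying full precision, 1.41 ÷ 10.9 = 0.129357798165… g; 10.9 has 3 s.f., so the result keeps min(2, 3) = 2 s.f.
Rounded to 2 significant figures: 0.13 g.

0.13 g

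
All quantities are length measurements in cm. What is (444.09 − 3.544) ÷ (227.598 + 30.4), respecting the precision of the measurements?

1.708

444.09 − 3.544 = 440.546, limited to 2 d.p. → 5 s.f.; 227.598 + 30.4 = 257.998, limited to 1 d.p. → 4 s.f.
Carrying full precision, 440.546 ÷ 257.998 = 1.70755587253…; keep min(5, 4) = 4 s.f.
Rounded to 4 significant figures: 1.708.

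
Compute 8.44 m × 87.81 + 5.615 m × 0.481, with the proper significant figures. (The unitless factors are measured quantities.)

744 m

8.44 × 87.81 = 741.1164 → 741 m (3 s.f., last digit at the 10^0 place).
5.615 × 0.481 = 2.700815 → 2.70 m (3 s.f., last digit at the 10^-2 place).
Sum: 743.817215 m; keep the coarser place, 10^0.
Result: 744 m.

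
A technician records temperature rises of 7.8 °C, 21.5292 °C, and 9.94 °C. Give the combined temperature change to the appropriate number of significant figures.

39.3 °C

7.8 °C + 21.5292 °C + 9.94 °C = 39.2692 °C.
Addition/subtraction keeps the fewest decimal places: 7.8 → 1 decimal place, 21.5292 → 4 decimal places, 9.94 → 2 decimal places; limit is 1.
Rounded to 1 decimal place: 39.3 °C.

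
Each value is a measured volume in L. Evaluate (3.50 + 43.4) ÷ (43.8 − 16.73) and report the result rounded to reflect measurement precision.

3.50 + 43.4 = 46.90, limited to 1 d.p. → 3 s.f.; 43.8 − 16.73 = 27.07, limited to 1 d.p. → 3 s.f.
Carrying full precision, 46.90 ÷ 27.07 = 1.73254525305…; keep min(3, 3) = 3 s.f.
Rounded to 3 significant figures: 1.73.

1.73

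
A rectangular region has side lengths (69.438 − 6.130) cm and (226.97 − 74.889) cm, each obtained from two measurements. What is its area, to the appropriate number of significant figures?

69.438 − 6.130 = 63.308, limited to 3 d.p. → 5 s.f.; 226.97 − 74.889 = 152.081, limited to 2 d.p. → 5 s.f.
Carrying full precision, 63.308 × 152.081 = 9627.943948; keep min(5, 5) = 5 s.f.
Rounded to 5 significant figures: 9.6279 × 10³ cm².

9.6279 × 10³ cm²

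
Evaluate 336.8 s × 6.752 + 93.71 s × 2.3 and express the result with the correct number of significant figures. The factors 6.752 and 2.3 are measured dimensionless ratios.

2.49 × 10^3 s

336.8 × 6.752 = 2274.0736 → 2274 s (4 s.f., last digit at the 10^0 place).
93.71 × 2.3 = 215.533 → 2.2 × 10^2 s (2 s.f., last digit at the 10^1 place).
Sum: 2489.6066 s; keep the coarser place, 10^1.
Result: 2.49 × 10^3 s.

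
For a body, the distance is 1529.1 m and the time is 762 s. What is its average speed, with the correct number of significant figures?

average speed = 1529.1 m ÷ 762 s = 2.00669291339… m/s.
1529.1 has 5 significant figures; 762 has 3.
Division/multiplication keeps the fewest: 3 significant figures.
Rounded: 2.01 m/s.

2.01 m/s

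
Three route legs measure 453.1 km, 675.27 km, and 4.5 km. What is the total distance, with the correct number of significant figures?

453.1 km + 675.27 km + 4.5 km = 1132.87 km.
Addition/subtraction keeps the fewest decimal places: 453.1 → 1 decimal place, 675.27 → 2 decimal places, 4.5 → 1 decimal place; limit is 1.
Rounded to 1 decimal place: 1132.9 km.

1132.9 km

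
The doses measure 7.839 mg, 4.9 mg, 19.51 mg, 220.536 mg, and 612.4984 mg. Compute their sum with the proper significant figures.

865.3 mg

7.839 mg + 4.9 mg + 19.51 mg + 220.536 mg + 612.4984 mg = 865.2834 mg.
Addition/subtraction keeps the fewest decimal places: 7.839 → 3 decimal places, 4.9 → 1 decimal place, 19.51 → 2 decimal places, 220.536 → 3 decimal places, 612.4984 → 4 decimal places; limit is 1.
Rounded to 1 decimal place: 865.3 mg.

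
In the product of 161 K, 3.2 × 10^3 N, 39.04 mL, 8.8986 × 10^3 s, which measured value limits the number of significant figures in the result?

161 K → 3 s.f.; 3.2 × 10^3 N → 2 s.f.; 39.04 mL → 4 s.f.; 8.8986 × 10^3 s → 5 s.f.
The fewest is 2 significant figures, from 3.2 × 10^3 N.

3.2 × 10^3 N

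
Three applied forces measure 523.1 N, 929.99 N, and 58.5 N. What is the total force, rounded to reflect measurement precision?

523.1 N + 929.99 N + 58.5 N = 1511.59 N.
Addition/subtraction keeps the fewest decimal places: 523.1 → 1 decimal place, 929.99 → 2 decimal places, 58.5 → 1 decimal place; limit is 1.
Rounded to 1 decimal place: 1511.6 N.

1511.6 N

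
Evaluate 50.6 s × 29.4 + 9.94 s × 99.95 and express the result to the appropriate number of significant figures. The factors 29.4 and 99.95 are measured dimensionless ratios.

50.6 × 29.4 = 1487.64 → 1.49 × 10³ s (3 s.f., last digit at the 10^1 place).
9.94 × 99.95 = 993.503 → 994 s (3 s.f., last digit at the 10^0 place).
Sum: 2481.143 s; keep the coarser place, 10^1.
Result: 2.48 × 10³ s.

2.48 × 10³ s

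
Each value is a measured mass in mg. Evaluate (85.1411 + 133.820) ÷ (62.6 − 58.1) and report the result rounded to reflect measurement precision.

49

85.1411 + 133.820 = 218.9611, limited to 3 d.p. → 6 s.f.; 62.6 − 58.1 = 4.5, limited to 1 d.p. → 2 s.f.
Carrying full precision, 218.9611 ÷ 4.5 = 48.6580222222…; keep min(6, 2) = 2 s.f.
Rounded to 2 significant figures: 49.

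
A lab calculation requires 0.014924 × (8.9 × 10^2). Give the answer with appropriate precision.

13

0.014924 × (8.9 × 10^2) = 13.28236
Multiplication/division keeps the fewest significant figures: 0.014924 → 5 s.f., 8.9 × 10^2 → 2 s.f.; limit is 2.
Rounded to 2 significant figures: 13.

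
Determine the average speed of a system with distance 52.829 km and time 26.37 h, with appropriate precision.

average speed = 52.829 km ÷ 26.37 h = 2.0033750474… km/h.
52.829 has 5 significant figures; 26.37 has 4.
Division/multiplication keeps the fewest: 4 significant figures.
Rounded: 2.003 km/h.

2.003 km/h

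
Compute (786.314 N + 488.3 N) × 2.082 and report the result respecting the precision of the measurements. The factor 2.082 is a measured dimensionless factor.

2654 N

786.314 N + 488.3 N = 1274.614 N; the sum is limited to 1 decimal place (5 s.f.).
Carrying full precision, 1274.614 × 2.082 = 2653.746348 N; 2.082 has 4 s.f., so the result keeps min(5, 4) = 4 s.f.
Rounded to 4 significant figures: 2654 N.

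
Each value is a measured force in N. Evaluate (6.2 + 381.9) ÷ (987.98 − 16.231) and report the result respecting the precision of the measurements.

0.3994

6.2 + 381.9 = 388.1, limited to 1 d.p. → 4 s.f.; 987.98 − 16.231 = 971.749, limited to 2 d.p. → 5 s.f.
Carrying full precision, 388.1 ÷ 971.749 = 0.399382968236…; keep min(4, 5) = 4 s.f.
Rounded to 4 significant figures: 0.3994.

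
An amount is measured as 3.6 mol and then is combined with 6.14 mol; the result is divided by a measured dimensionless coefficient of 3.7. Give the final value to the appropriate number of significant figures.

3.6 mol + 6.14 mol = 9.74 mol; the sum is limited to 1 decimal place (2 s.f.).
Carrying full precision, 9.74 ÷ 3.7 = 2.63243243243… mol; 3.7 has 2 s.f., so the result keeps min(2, 2) = 2 s.f.
Rounded to 2 significant figures: 2.6 mol.

2.6 mol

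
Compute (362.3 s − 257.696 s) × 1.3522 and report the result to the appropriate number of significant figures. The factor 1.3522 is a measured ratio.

141.4 s

362.3 s − 257.696 s = 104.604 s; the difference is limited to 1 decimal place (4 s.f.).
Carrying full precision, 104.604 × 1.3522 = 141.4455288 s; 1.3522 has 5 s.f., so the result keeps min(4, 5) = 4 s.f.
Rounded to 4 significant figures: 141.4 s.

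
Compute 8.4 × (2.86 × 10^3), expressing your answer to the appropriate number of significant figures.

8.4 × (2.86 × 10^3) = 24024
Multiplication/division keeps the fewest significant figures: 8.4 → 2 s.f., 2.86 × 10^3 → 3 s.f.; limit is 2.
Rounded to 2 significant figures: 2.4 × 10^4.

2.4 × 10^4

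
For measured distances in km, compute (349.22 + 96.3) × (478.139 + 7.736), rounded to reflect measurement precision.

349.22 + 96.3 = 445.52, limited to 1 d.p. → 4 s.f.; 478.139 + 7.736 = 485.875, limited to 3 d.p. → 6 s.f.
Carrying full precision, 445.52 × 485.875 = 216467.03; keep min(4, 6) = 4 s.f.
Rounded to 4 significant figures: 2.165 × 10⁵ km².

2.165 × 10⁵ km²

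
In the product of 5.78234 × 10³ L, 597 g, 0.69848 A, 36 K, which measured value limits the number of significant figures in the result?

5.78234 × 10³ L → 6 s.f.; 597 g → 3 s.f.; 0.69848 A → 5 s.f.; 36 K → 2 s.f.
The fewest is 2 significant figures, from 36 K.

36 K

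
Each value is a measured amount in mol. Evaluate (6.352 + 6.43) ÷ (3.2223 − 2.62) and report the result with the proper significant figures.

6.352 + 6.43 = 12.782, limited to 2 d.p. → 4 s.f.; 3.2223 − 2.62 = 0.6023, limited to 2 d.p. → 2 s.f.
Carrying full precision, 12.782 ÷ 0.6023 = 21.2219824008…; keep min(4, 2) = 2 s.f.
Rounded to 2 significant figures: 21.

21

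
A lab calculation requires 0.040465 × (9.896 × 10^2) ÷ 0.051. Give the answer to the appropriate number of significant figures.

0.040465 × (9.896 × 10^2) ÷ 0.051 = 785.179686275…
Multiplication/division keeps the fewest significant figures: 0.040465 → 5 s.f., 9.896 × 10^2 → 4 s.f., 0.051 → 2 s.f.; limit is 2.
Rounded to 2 significant figures: 7.9 × 10^2.

7.9 × 10^2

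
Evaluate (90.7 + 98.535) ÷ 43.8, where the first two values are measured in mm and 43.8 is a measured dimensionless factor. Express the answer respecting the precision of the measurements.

4.32 mm

90.7 mm + 98.535 mm = 189.235 mm; the sum is limited to 1 decimal place (4 s.f.).
Carrying full precision, 189.235 ÷ 43.8 = 4.32043378995… mm; 43.8 has 3 s.f., so the result keeps min(4, 3) = 3 s.f.
Rounded to 3 significant figures: 4.32 mm.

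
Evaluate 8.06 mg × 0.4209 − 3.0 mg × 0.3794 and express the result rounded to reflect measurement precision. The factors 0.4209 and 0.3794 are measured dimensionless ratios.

2.3 mg

8.06 × 0.4209 = 3.392454 → 3.39 mg (3 s.f., last digit at the 10^-2 place).
3.0 × 0.3794 = 1.1382 → 1.1 mg (2 s.f., last digit at the 10^-1 place).
Difference: 2.254254 mg; keep the coarser place, 10^-1.
Result: 2.3 mg.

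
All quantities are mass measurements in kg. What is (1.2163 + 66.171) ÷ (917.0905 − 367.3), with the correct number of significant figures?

0.1226

1.2163 + 66.171 = 67.3873, limited to 3 d.p. → 5 s.f.; 917.0905 − 367.3 = 549.7905, limited to 1 d.p. → 4 s.f.
Carrying full precision, 67.3873 ÷ 549.7905 = 0.122569051302…; keep min(5, 4) = 4 s.f.
Rounded to 4 significant figures: 0.1226.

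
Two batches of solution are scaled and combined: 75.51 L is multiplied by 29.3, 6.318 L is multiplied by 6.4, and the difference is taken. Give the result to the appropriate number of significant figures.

75.51 × 29.3 = 2212.443 → 2.21 × 10^3 L (3 s.f., last digit at the 10^1 place).
6.318 × 6.4 = 40.4352 → 40. L (2 s.f., last digit at the 10^0 place).
Difference: 2172.0078 L; keep the coarser place, 10^1.
Result: 2.17 × 10^3 L.

2.17 × 10^3 L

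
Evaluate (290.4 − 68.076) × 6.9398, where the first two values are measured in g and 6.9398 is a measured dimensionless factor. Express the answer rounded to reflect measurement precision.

290.4 g − 68.076 g = 222.324 g; the difference is limited to 1 decimal place (4 s.f.).
Carrying full precision, 222.324 × 6.9398 = 1542.8840952 g; 6.9398 has 5 s.f., so the result keeps min(4, 5) = 4 s.f.
Rounded to 4 significant figures: 1543 g.

1543 g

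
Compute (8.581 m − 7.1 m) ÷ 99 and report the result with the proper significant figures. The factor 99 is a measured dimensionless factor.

8.581 m − 7.1 m = 1.481 m; the difference is limited to 1 decimal place (2 s.f.).
Carrying full precision, 1.481 ÷ 99 = 0.0149595959596… m; 99 has 2 s.f., so the result keeps min(2, 2) = 2 s.f.
Rounded to 2 significant figures: 0.015 m.

0.015 m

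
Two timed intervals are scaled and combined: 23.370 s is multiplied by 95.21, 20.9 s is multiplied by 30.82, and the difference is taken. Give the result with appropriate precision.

23.370 × 95.21 = 2225.0577 → 2225 s (4 s.f., last digit at the 10^0 place).
20.9 × 30.82 = 644.138 → 644 s (3 s.f., last digit at the 10^0 place).
Difference: 1580.9197 s; keep the coarser place, 10^0.
Result: 1581 s.

1581 s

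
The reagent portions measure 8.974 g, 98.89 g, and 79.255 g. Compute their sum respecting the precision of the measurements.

8.974 g + 98.89 g + 79.255 g = 187.119 g.
Addition/subtraction keeps the fewest decimal places: 8.974 → 3 decimal places, 98.89 → 2 decimal places, 79.255 → 3 decimal places; limit is 2.
Rounded to 2 decimal places: 1.8712 × 10^2 g.

1.8712 × 10^2 g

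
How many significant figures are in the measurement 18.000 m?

18.000: trailing zeros after a decimal point are significant.

5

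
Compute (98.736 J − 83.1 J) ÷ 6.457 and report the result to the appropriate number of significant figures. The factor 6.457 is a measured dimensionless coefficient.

98.736 J − 83.1 J = 15.636 J; the difference is limited to 1 decimal place (3 s.f.).
Carrying full precision, 15.636 ÷ 6.457 = 2.42155799907… J; 6.457 has 4 s.f., so the result keeps min(3, 4) = 3 s.f.
Rounded to 3 significant figures: 2.42 J.

2.42 J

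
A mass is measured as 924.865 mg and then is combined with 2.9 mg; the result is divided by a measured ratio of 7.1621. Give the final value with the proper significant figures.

924.865 mg + 2.9 mg = 927.765 mg; the sum is limited to 1 decimal place (4 s.f.).
Carrying full precision, 927.765 ÷ 7.1621 = 129.538124293… mg; 7.1621 has 5 s.f., so the result keeps min(4, 5) = 4 s.f.
Rounded to 4 significant figures: 129.5 mg.

129.5 mg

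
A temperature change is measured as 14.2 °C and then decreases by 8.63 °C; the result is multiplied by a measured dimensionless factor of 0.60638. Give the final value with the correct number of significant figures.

14.2 °C − 8.63 °C = 5.57 °C; the difference is limited to 1 decimal place (2 s.f.).
Carrying full precision, 5.57 × 0.60638 = 3.3775366 °C; 0.60638 has 5 s.f., so the result keeps min(2, 5) = 2 s.f.
Rounded to 2 significant figures: 3.4 °C.

3.4 °C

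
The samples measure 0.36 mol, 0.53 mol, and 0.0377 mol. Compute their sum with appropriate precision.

0.36 mol + 0.53 mol + 0.0377 mol = 0.9277 mol.
Addition/subtraction keeps the fewest decimal places: 0.36 → 2 decimal places, 0.53 → 2 decimal places, 0.0377 → 4 decimal places; limit is 2.
Rounded to 2 decimal places: 0.93 mol.

0.93 mol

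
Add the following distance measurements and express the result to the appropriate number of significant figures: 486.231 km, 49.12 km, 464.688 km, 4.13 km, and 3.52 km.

1007.69 km

486.231 km + 49.12 km + 464.688 km + 4.13 km + 3.52 km = 1007.689 km.
Addition/subtraction keeps the fewest decimal places: 486.231 → 3 decimal places, 49.12 → 2 decimal places, 464.688 → 3 decimal places, 4.13 → 2 decimal places, 3.52 → 2 decimal places; limit is 2.
Rounded to 2 decimal places: 1007.69 km.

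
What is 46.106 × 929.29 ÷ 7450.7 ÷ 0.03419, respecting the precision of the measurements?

168.2

46.106 × 929.29 ÷ 7450.7 ÷ 0.03419 = 168.194787259…
Multiplication/division keeps the fewest significant figures: 46.106 → 5 s.f., 929.29 → 5 s.f., 7450.7 → 5 s.f., 0.03419 → 4 s.f.; limit is 4.
Rounded to 4 significant figures: 168.2.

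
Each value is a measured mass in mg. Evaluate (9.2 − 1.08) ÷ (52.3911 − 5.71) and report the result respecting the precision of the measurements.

0.17

9.2 − 1.08 = 8.12, limited to 1 d.p. → 2 s.f.; 52.3911 − 5.71 = 46.6811, limited to 2 d.p. → 4 s.f.
Carrying full precision, 8.12 ÷ 46.6811 = 0.173946200925…; keep min(2, 4) = 2 s.f.
Rounded to 2 significant figures: 0.17.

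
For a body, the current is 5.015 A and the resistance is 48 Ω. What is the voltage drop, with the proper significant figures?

2.4 × 10^2 V

voltage drop = 5.015 A × 48 Ω = 240.72 V.
5.015 has 4 significant figures; 48 has 2.
Division/multiplication keeps the fewest: 2 significant figures.
Rounded: 2.4 × 10^2 V.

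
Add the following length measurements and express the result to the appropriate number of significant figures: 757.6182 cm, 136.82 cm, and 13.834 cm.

908.27 cm

757.6182 cm + 136.82 cm + 13.834 cm = 908.2722 cm.
Addition/subtraction keeps the fewest decimal places: 757.6182 → 4 decimal places, 136.82 → 2 decimal places, 13.834 → 3 decimal places; limit is 2.
Rounded to 2 decimal places: 908.27 cm.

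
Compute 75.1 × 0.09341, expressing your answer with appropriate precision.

75.1 × 0.09341 = 7.015091
Multiplication/division keeps the fewest significant figures: 75.1 → 3 s.f., 0.09341 → 4 s.f.; limit is 3.
Rounded to 3 significant figures: 7.02.

7.02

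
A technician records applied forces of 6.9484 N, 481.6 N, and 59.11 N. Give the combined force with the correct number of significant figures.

6.9484 N + 481.6 N + 59.11 N = 547.6584 N.
Addition/subtraction keeps the fewest decimal places: 6.9484 → 4 decimal places, 481.6 → 1 decimal place, 59.11 → 2 decimal places; limit is 1.
Rounded to 1 decimal place: 547.7 N.

547.7 N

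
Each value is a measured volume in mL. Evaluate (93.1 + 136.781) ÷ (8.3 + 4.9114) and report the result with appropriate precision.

93.1 + 136.781 = 229.881, limited to 1 d.p. → 4 s.f.; 8.3 + 4.9114 = 13.2114, limited to 1 d.p. → 3 s.f.
Carrying full precision, 229.881 ÷ 13.2114 = 17.4001998274…; keep min(4, 3) = 3 s.f.
Rounded to 3 significant figures: 17.4.

17.4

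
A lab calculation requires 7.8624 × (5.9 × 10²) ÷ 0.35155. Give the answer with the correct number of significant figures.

1.3 × 10⁴

7.8624 × (5.9 × 10²) ÷ 0.35155 = 13195.3235671…
Multiplication/division keeps the fewest significant figures: 7.8624 → 5 s.f., 5.9 × 10² → 2 s.f., 0.35155 → 5 s.f.; limit is 2.
Rounded to 2 significant figures: 1.3 × 10⁴.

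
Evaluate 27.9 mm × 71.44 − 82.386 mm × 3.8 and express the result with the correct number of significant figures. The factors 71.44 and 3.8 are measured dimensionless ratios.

1.68 × 10^3 mm

27.9 × 71.44 = 1993.176 → 1.99 × 10^3 mm (3 s.f., last digit at the 10^1 place).
82.386 × 3.8 = 313.0668 → 3.1 × 10^2 mm (2 s.f., last digit at the 10^1 place).
Difference: 1680.1092 mm; keep the coarser place, 10^1.
Result: 1.68 × 10^3 mm.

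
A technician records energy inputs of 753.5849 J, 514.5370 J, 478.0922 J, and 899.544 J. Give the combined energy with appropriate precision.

2645.758 J

753.5849 J + 514.5370 J + 478.0922 J + 899.544 J = 2645.7581 J.
Addition/subtraction keeps the fewest decimal places: 753.5849 → 4 decimal places, 514.5370 → 4 decimal places, 478.0922 → 4 decimal places, 899.544 → 3 decimal places; limit is 3.
Rounded to 3 decimal places: 2645.758 J.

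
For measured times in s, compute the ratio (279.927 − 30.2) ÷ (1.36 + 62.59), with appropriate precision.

3.905

279.927 − 30.2 = 249.727, limited to 1 d.p. → 4 s.f.; 1.36 + 62.59 = 63.95, limited to 2 d.p. → 4 s.f.
Carrying full precision, 249.727 ÷ 63.95 = 3.90503518374…; keep min(4, 4) = 4 s.f.
Rounded to 4 significant figures: 3.905.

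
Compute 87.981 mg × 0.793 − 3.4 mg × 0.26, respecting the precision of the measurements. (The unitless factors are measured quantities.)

87.981 × 0.793 = 69.768933 → 69.8 mg (3 s.f., last digit at the 10^-1 place).
3.4 × 0.26 = 0.884 → 8.8 × 10^-1 mg (2 s.f., last digit at the 10^-2 place).
Difference: 68.884933 mg; keep the coarser place, 10^-1.
Result: 68.9 mg.

68.9 mg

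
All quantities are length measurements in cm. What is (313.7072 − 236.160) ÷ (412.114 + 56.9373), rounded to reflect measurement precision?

1.6533 × 10⁻¹

313.7072 − 236.160 = 77.5472, limited to 3 d.p. → 5 s.f.; 412.114 + 56.9373 = 469.0513, limited to 3 d.p. → 6 s.f.
Carrying full precision, 77.5472 ÷ 469.0513 = 0.165327758392…; keep min(5, 6) = 5 s.f.
Rounded to 5 significant figures: 1.6533 × 10⁻¹.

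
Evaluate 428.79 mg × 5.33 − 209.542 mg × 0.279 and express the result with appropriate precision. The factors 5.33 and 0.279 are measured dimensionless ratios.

428.79 × 5.33 = 2285.4507 → 2.29 × 10^3 mg (3 s.f., last digit at the 10^1 place).
209.542 × 0.279 = 58.462218 → 58.5 mg (3 s.f., last digit at the 10^-1 place).
Difference: 2226.988482 mg; keep the coarser place, 10^1.
Result: 2.23 × 10^3 mg.

2.23 × 10^3 mg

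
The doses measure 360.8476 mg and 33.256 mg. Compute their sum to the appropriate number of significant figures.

394.104 mg

360.8476 mg + 33.256 mg = 394.1036 mg.
Addition/subtraction keeps the fewest decimal places: 360.8476 → 4 decimal places, 33.256 → 3 decimal places; limit is 3.
Rounded to 3 decimal places: 394.104 mg.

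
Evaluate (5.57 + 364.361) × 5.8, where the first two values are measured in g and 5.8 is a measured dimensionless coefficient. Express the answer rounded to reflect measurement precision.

5.57 g + 364.361 g = 369.931 g; the sum is limited to 2 decimal places (5 s.f.).
Carrying full precision, 369.931 × 5.8 = 2145.5998 g; 5.8 has 2 s.f., so the result keeps min(5, 2) = 2 s.f.
Rounded to 2 significant figures: 2.1 × 10^3 g.

2.1 × 10^3 g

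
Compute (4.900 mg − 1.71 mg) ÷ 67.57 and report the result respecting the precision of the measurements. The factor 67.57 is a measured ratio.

0.0472 mg

4.900 mg − 1.71 mg = 3.190 mg; the difference is limited to 2 decimal places (3 s.f.).
Carrying full precision, 3.190 ÷ 67.57 = 0.0472103004292… mg; 67.57 has 4 s.f., so the result keeps min(3, 4) = 3 s.f.
Rounded to 3 significant figures: 0.0472 mg.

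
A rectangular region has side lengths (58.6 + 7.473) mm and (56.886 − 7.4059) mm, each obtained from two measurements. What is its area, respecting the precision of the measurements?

58.6 + 7.473 = 66.073, limited to 1 d.p. → 3 s.f.; 56.886 − 7.4059 = 49.4801, limited to 3 d.p. → 5 s.f.
Carrying full precision, 66.073 × 49.4801 = 3269.2986473; keep min(3, 5) = 3 s.f.
Rounded to 3 significant figures: 3.27 × 10³ mm².

3.27 × 10³ mm²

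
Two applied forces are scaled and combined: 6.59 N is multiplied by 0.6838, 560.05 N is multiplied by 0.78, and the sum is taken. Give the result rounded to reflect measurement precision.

6.59 × 0.6838 = 4.506242 → 4.51 N (3 s.f., last digit at the 10^-2 place).
560.05 × 0.78 = 436.839 → 4.4 × 10² N (2 s.f., last digit at the 10^1 place).
Sum: 441.345242 N; keep the coarser place, 10^1.
Result: 4.4 × 10² N.

4.4 × 10² N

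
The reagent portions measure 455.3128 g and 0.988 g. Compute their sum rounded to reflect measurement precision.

455.3128 g + 0.988 g = 456.3008 g.
Addition/subtraction keeps the fewest decimal places: 455.3128 → 4 decimal places, 0.988 → 3 decimal places; limit is 3.
Rounded to 3 decimal places: 456.301 g.

456.301 g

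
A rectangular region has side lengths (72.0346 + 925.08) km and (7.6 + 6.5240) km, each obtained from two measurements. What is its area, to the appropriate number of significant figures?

1.41 × 10⁴ km²

72.0346 + 925.08 = 997.1146, limited to 2 d.p. → 5 s.f.; 7.6 + 6.5240 = 14.1240, limited to 1 d.p. → 3 s.f.
Carrying full precision, 997.1146 × 14.1240 = 14083.2466104; keep min(5, 3) = 3 s.f.
Rounded to 3 significant figures: 1.41 × 10⁴ km².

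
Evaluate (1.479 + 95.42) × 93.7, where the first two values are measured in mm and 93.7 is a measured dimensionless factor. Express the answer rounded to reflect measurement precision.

9.08 × 10³ mm

1.479 mm + 95.42 mm = 96.899 mm; the sum is limited to 2 decimal places (4 s.f.).
Carrying full precision, 96.899 × 93.7 = 9079.4363 mm; 93.7 has 3 s.f., so the result keeps min(4, 3) = 3 s.f.
Rounded to 3 significant figures: 9.08 × 10³ mm.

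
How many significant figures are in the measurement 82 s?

82: every digit is nonzero and significant.

2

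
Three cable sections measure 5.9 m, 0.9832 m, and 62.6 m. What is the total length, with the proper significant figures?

5.9 m + 0.9832 m + 62.6 m = 69.4832 m.
Addition/subtraction keeps the fewest decimal places: 5.9 → 1 decimal place, 0.9832 → 4 decimal places, 62.6 → 1 decimal place; limit is 1.
Rounded to 1 decimal place: 69.5 m.

69.5 m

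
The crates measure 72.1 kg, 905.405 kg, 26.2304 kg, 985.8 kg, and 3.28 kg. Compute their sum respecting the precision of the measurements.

1992.8 kg

72.1 kg + 905.405 kg + 26.2304 kg + 985.8 kg + 3.28 kg = 1992.8154 kg.
Addition/subtraction keeps the fewest decimal places: 72.1 → 1 decimal place, 905.405 → 3 decimal places, 26.2304 → 4 decimal places, 985.8 → 1 decimal place, 3.28 → 2 decimal places; limit is 1.
Rounded to 1 decimal place: 1992.8 kg.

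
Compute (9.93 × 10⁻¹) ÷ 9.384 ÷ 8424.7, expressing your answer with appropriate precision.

1.26 × 10⁻⁵

(9.93 × 10⁻¹) ÷ 9.384 ÷ 8424.7 = 0.0000125604964357…
Multiplication/division keeps the fewest significant figures: 9.93 × 10⁻¹ → 3 s.f., 9.384 → 4 s.f., 8424.7 → 5 s.f.; limit is 3.
Rounded to 3 significant figures: 1.26 × 10⁻⁵.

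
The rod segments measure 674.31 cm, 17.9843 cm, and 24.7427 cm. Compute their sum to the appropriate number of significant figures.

717.04 cm

674.31 cm + 17.9843 cm + 24.7427 cm = 717.0370 cm.
Addition/subtraction keeps the fewest decimal places: 674.31 → 2 decimal places, 17.9843 → 4 decimal places, 24.7427 → 4 decimal places; limit is 2.
Rounded to 2 decimal places: 717.04 cm.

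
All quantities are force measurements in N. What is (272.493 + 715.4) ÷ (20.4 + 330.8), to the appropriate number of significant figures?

2.813

272.493 + 715.4 = 987.893, limited to 1 d.p. → 4 s.f.; 20.4 + 330.8 = 351.2, limited to 1 d.p. → 4 s.f.
Carrying full precision, 987.893 ÷ 351.2 = 2.8129071754…; keep min(4, 4) = 4 s.f.
Rounded to 4 significant figures: 2.813.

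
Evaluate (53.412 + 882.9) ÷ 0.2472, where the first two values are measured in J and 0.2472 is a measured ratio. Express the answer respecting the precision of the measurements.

3788 J

53.412 J + 882.9 J = 936.312 J; the sum is limited to 1 decimal place (4 s.f.).
Carrying full precision, 936.312 ÷ 0.2472 = 3787.66990291… J; 0.2472 has 4 s.f., so the result keeps min(4, 4) = 4 s.f.
Rounded to 4 significant figures: 3788 J.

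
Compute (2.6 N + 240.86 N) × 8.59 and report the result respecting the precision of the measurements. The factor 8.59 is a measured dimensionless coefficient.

2.09 × 10^3 N

2.6 N + 240.86 N = 243.46 N; the sum is limited to 1 decimal place (4 s.f.).
Carrying full precision, 243.46 × 8.59 = 2091.3214 N; 8.59 has 3 s.f., so the result keeps min(4, 3) = 3 s.f.
Rounded to 3 significant figures: 2.09 × 10^3 N.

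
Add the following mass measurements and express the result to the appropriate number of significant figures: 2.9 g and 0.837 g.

2.9 g + 0.837 g = 3.737 g.
Addition/subtraction keeps the fewest decimal places: 2.9 → 1 decimal place, 0.837 → 3 decimal places; limit is 1.
Rounded to 1 decimal place: 3.7 g.

3.7 g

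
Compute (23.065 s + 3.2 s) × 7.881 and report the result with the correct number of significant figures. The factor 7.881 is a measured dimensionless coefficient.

207 s

23.065 s + 3.2 s = 26.265 s; the sum is limited to 1 decimal place (3 s.f.).
Carrying full precision, 26.265 × 7.881 = 206.994465 s; 7.881 has 4 s.f., so the result keeps min(3, 4) = 3 s.f.
Rounded to 3 significant figures: 207 s.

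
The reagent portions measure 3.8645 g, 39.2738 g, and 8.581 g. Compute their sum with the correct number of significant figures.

3.8645 g + 39.2738 g + 8.581 g = 51.7193 g.
Addition/subtraction keeps the fewest decimal places: 3.8645 → 4 decimal places, 39.2738 → 4 decimal places, 8.581 → 3 decimal places; limit is 3.
Rounded to 3 decimal places: 51.719 g.

51.719 g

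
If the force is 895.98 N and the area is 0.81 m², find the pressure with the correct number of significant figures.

1.1 × 10^3 Pa

pressure = 895.98 N ÷ 0.81 m² = 1106.14814815… Pa.
895.98 has 5 significant figures; 0.81 has 2.
Division/multiplication keeps the fewest: 2 significant figures.
Rounded: 1.1 × 10^3 Pa.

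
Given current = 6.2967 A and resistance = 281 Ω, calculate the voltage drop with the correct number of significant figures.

1.77 × 10³ V

voltage drop = 6.2967 A × 281 Ω = 1769.3727 V.
6.2967 has 5 significant figures; 281 has 3.
Division/multiplication keeps the fewest: 3 significant figures.
Rounded: 1.77 × 10³ V.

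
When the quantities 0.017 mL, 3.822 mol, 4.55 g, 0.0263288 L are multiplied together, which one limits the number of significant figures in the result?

0.017 mL

0.017 mL → 2 s.f.; 3.822 mol → 4 s.f.; 4.55 g → 3 s.f.; 0.0263288 L → 6 s.f.
The fewest is 2 significant figures, from 0.017 mL.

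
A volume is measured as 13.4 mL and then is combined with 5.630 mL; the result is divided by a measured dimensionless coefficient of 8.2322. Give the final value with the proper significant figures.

2.31 mL

13.4 mL + 5.630 mL = 19.030 mL; the sum is limited to 1 decimal place (3 s.f.).
Carrying full precision, 19.030 ÷ 8.2322 = 2.31165423581… mL; 8.2322 has 5 s.f., so the result keeps min(3, 5) = 3 s.f.
Rounded to 3 significant figures: 2.31 mL.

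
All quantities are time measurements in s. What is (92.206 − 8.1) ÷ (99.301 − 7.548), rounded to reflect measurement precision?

92.206 − 8.1 = 84.106, limited to 1 d.p. → 3 s.f.; 99.301 − 7.548 = 91.753, limited to 3 d.p. → 5 s.f.
Carrying full precision, 84.106 ÷ 91.753 = 0.916656676076…; keep min(3, 5) = 3 s.f.
Rounded to 3 significant figures: 0.917.

0.917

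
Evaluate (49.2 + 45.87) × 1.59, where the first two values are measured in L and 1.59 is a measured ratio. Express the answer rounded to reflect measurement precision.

49.2 L + 45.87 L = 95.07 L; the sum is limited to 1 decimal place (3 s.f.).
Carrying full precision, 95.07 × 1.59 = 151.1613 L; 1.59 has 3 s.f., so the result keeps min(3, 3) = 3 s.f.
Rounded to 3 significant figures: 151 L.

151 L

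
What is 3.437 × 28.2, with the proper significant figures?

3.437 × 28.2 = 96.9234
Multiplication/division keeps the fewest significant figures: 3.437 → 4 s.f., 28.2 → 3 s.f.; limit is 3.
Rounded to 3 significant figures: 96.9.

96.9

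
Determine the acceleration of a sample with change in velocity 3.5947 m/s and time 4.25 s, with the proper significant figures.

0.846 m/s²

acceleration = 3.5947 m/s ÷ 4.25 s = 0.845811764706… m/s².
3.5947 has 5 significant figures; 4.25 has 3.
Division/multiplication keeps the fewest: 3 significant figures.
Rounded: 0.846 m/s².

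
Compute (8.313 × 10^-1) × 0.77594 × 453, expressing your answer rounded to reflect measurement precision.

292

(8.313 × 10^-1) × 0.77594 × 453 = 292.202631666
Multiplication/division keeps the fewest significant figures: 8.313 × 10^-1 → 4 s.f., 0.77594 → 5 s.f., 453 → 3 s.f.; limit is 3.
Rounded to 3 significant figures: 292.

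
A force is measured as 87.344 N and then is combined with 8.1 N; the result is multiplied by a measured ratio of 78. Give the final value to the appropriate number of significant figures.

87.344 N + 8.1 N = 95.444 N; the sum is limited to 1 decimal place (3 s.f.).
Carrying full precision, 95.444 × 78 = 7444.632 N; 78 has 2 s.f., so the result keeps min(3, 2) = 2 s.f.
Rounded to 2 significant figures: 7.4 × 10^3 N.

7.4 × 10^3 N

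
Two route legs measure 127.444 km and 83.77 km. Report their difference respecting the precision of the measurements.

127.444 km − 83.77 km = 43.674 km.
Addition/subtraction keeps the fewest decimal places: 127.444 → 3 decimal places, 83.77 → 2 decimal places; limit is 2.
Rounded to 2 decimal places: 43.67 km.

43.67 km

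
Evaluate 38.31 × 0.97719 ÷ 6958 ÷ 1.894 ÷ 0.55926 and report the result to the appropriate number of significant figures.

38.31 × 0.97719 ÷ 6958 ÷ 1.894 ÷ 0.55926 = 0.00507940694634…
Multiplication/division keeps the fewest significant figures: 38.31 → 4 s.f., 0.97719 → 5 s.f., 6958 → 4 s.f., 1.894 → 4 s.f., 0.55926 → 5 s.f.; limit is 4.
Rounded to 4 significant figures: 0.005079.

0.005079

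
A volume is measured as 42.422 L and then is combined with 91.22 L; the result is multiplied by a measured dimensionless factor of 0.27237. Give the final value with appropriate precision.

36.400 L

42.422 L + 91.22 L = 133.642 L; the sum is limited to 2 decimal places (5 s.f.).
Carrying full precision, 133.642 × 0.27237 = 36.40007154 L; 0.27237 has 5 s.f., so the result keeps min(5, 5) = 5 s.f.
Rounded to 5 significant figures: 36.400 L.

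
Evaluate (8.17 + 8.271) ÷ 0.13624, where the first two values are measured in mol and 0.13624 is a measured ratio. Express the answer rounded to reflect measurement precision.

120.7 mol

8.17 mol + 8.271 mol = 16.441 mol; the sum is limited to 2 decimal places (4 s.f.).
Carrying full precision, 16.441 ÷ 0.13624 = 120.676746917… mol; 0.13624 has 5 s.f., so the result keeps min(4, 5) = 4 s.f.
Rounded to 4 significant figures: 120.7 mol.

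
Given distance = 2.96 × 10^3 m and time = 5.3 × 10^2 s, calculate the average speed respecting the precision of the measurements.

5.6 m/s

average speed = 2.96 × 10^3 m ÷ 5.3 × 10^2 s = 5.58490566038… m/s.
2.96 × 10^3 has 3 significant figures; 5.3 × 10^2 has 2.
Division/multiplication keeps the fewest: 2 significant figures.
Rounded: 5.6 m/s.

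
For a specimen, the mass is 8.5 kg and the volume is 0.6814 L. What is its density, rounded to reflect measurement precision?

12 kg/L

density = 8.5 kg ÷ 0.6814 L = 12.4743175814… kg/L.
8.5 has 2 significant figures; 0.6814 has 4.
Division/multiplication keeps the fewest: 2 significant figures.
Rounded: 12 kg/L.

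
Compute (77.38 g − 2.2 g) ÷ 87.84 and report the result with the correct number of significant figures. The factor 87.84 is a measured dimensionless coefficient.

77.38 g − 2.2 g = 75.18 g; the difference is limited to 1 decimal place (3 s.f.).
Carrying full precision, 75.18 ÷ 87.84 = 0.85587431694… g; 87.84 has 4 s.f., so the result keeps min(3, 4) = 3 s.f.
Rounded to 3 significant figures: 0.856 g.

0.856 g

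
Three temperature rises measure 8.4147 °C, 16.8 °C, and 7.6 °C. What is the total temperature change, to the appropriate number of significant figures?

8.4147 °C + 16.8 °C + 7.6 °C = 32.8147 °C.
Addition/subtraction keeps the fewest decimal places: 8.4147 → 4 decimal places, 16.8 → 1 decimal place, 7.6 → 1 decimal place; limit is 1.
Rounded to 1 decimal place: 32.8 °C.

32.8 °C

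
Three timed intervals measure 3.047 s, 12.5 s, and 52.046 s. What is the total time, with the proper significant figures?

67.6 s

3.047 s + 12.5 s + 52.046 s = 67.593 s.
Addition/subtraction keeps the fewest decimal places: 3.047 → 3 decimal places, 12.5 → 1 decimal place, 52.046 → 3 decimal places; limit is 1.
Rounded to 1 decimal place: 67.6 s.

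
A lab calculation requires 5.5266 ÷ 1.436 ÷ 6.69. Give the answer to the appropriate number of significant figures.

5.5266 ÷ 1.436 ÷ 6.69 = 0.5752776147…
Multiplication/division keeps the fewest significant figures: 5.5266 → 5 s.f., 1.436 → 4 s.f., 6.69 → 3 s.f.; limit is 3.
Rounded to 3 significant figures: 0.575.

0.575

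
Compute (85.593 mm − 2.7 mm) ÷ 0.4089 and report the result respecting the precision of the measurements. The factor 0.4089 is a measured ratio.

203 mm

85.593 mm − 2.7 mm = 82.893 mm; the difference is limited to 1 decimal place (3 s.f.).
Carrying full precision, 82.893 ÷ 0.4089 = 202.721936904… mm; 0.4089 has 4 s.f., so the result keeps min(3, 4) = 3 s.f.
Rounded to 3 significant figures: 203 mm.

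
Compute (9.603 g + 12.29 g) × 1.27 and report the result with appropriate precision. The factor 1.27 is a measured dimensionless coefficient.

27.8 g

9.603 g + 12.29 g = 21.893 g; the sum is limited to 2 decimal places (4 s.f.).
Carrying full precision, 21.893 × 1.27 = 27.80411 g; 1.27 has 3 s.f., so the result keeps min(4, 3) = 3 s.f.
Rounded to 3 significant figures: 27.8 g.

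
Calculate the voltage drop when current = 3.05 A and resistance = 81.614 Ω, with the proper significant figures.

voltage drop = 3.05 A × 81.614 Ω = 248.9227 V.
3.05 has 3 significant figures; 81.614 has 5.
Division/multiplication keeps the fewest: 3 significant figures.
Rounded: 249 V.

249 V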